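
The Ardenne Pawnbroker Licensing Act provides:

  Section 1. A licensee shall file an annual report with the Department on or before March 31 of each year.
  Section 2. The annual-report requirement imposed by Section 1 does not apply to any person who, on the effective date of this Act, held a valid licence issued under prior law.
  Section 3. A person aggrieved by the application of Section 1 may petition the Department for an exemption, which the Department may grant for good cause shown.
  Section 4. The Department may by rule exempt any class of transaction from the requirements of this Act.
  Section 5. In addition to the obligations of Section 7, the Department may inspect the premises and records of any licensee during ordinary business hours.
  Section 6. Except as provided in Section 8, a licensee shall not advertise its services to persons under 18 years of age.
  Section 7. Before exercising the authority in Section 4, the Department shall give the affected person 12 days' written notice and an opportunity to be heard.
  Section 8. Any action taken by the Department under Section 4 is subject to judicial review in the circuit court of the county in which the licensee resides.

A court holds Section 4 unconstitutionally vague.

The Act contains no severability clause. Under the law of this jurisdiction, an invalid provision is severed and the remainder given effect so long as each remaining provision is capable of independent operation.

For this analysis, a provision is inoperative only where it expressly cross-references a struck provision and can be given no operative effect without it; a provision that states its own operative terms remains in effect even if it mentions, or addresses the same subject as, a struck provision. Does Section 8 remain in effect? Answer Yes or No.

No

Section 4 is struck. Section 7 merely fixes the notice-and-hearing requirement for Section 4; with Section 4 gone it has nothing to operate on and falls away. Section 8 has no operative effect of its own apart from Section 4 and is therefore inoperative. Section 6 mentions Section 8 but its own obligation stands independently of Section 8, so Section 6 is not affected. Although Section 5 refers to Section 7, its operative terms do not depend on Section 7, so it remains in effect. With no severability clause, the stated default rule severs what cannot stand and enforces each remaining provision that can operate on its own. Section 1, Section 2, Section 3, Section 5, and Section 6 remain in effect. Section 8 is among the inoperative provisions, so the answer is no.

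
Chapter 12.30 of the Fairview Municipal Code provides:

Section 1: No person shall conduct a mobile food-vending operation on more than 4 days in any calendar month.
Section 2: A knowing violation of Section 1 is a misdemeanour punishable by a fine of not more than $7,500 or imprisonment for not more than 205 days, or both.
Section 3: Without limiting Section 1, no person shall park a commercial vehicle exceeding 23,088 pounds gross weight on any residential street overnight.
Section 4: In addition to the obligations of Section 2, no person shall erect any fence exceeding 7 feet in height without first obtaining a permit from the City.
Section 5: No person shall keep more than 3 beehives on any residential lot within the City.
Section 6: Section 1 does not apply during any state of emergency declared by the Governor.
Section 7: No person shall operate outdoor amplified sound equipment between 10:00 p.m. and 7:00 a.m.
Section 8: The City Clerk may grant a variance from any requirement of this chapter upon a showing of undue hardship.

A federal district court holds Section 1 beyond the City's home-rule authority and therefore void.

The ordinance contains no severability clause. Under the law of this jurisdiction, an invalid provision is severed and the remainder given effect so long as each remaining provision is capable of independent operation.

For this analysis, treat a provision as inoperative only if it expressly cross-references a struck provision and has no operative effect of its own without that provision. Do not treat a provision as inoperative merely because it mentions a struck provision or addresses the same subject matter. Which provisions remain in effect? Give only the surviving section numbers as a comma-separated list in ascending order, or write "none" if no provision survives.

Section 1 is struck. Section 2 has no operative effect of its own apart from Section 1 and is therefore inoperative. Section 6 merely fixes the emergency suspension of Section 1; with Section 1 gone it has nothing to operate on and falls away. Although Section 3 refers to Section 1, its operative terms do not depend on Section 1, so it remains in effect. Although Section 4 refers to Section 2, its operative terms do not depend on Section 2, so it remains in effect. With no severability clause, the stated default rule severs what cannot stand and enforces each remaining provision that can operate on its own. The provisions still in force are Section 3, Section 4, Section 5, Section 7, and Section 8.

3, 4, 5, 7, 8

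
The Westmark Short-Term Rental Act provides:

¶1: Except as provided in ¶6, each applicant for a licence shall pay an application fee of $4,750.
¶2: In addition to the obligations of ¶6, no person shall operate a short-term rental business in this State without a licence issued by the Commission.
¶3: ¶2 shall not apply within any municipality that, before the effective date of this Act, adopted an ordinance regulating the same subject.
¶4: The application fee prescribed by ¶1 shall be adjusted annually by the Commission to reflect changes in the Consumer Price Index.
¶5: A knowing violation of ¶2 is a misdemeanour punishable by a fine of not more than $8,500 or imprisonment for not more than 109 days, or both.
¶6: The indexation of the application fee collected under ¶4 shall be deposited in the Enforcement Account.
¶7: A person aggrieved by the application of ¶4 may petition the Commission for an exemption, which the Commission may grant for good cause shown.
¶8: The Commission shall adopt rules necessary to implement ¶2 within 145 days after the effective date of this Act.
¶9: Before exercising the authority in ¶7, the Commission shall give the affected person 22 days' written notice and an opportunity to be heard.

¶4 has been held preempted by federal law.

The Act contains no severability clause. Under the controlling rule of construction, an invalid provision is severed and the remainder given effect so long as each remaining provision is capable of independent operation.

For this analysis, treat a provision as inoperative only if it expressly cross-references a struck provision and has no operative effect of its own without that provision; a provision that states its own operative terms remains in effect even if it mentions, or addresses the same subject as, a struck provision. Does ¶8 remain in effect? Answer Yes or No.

Yes

¶4 is struck. The whole of ¶6 is the disposition of the indexation of the application fee, defined by reference to ¶4, so ¶6 cannot stand once ¶4 is removed. ¶7 has no operative effect of its own apart from ¶4 and is therefore inoperative. The only function of ¶9 is the notice-and-hearing requirement for ¶7, so it cannot stand once ¶7 is removed. ¶1 mentions ¶6 but its own obligation stands independently of ¶6, so ¶1 is not affected. Although ¶2 refers to ¶6, its operative terms do not depend on ¶6, so it remains in effect. With no severability clause, the stated default rule severs what cannot stand and enforces each remaining provision that can operate on its own. ¶1, ¶2, ¶3, ¶5, and ¶8 remain in effect. ¶8 is among the surviving provisions, so the answer is yes.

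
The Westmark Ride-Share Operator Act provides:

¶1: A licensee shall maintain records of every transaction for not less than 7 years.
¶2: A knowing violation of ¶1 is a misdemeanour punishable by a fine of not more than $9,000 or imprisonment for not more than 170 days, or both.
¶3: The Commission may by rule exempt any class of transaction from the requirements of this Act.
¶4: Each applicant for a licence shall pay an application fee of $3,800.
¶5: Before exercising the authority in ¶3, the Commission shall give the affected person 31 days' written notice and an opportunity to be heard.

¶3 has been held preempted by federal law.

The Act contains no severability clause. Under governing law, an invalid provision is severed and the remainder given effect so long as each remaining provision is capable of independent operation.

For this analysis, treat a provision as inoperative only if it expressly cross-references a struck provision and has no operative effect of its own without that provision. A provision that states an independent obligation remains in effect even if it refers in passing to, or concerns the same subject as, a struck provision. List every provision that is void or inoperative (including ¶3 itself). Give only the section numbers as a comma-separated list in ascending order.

3, 5

¶3 is struck. ¶5 has no operative effect of its own apart from ¶3 and is therefore inoperative. Under the stated default rule, only provisions that cannot operate independently fall away; the rest are enforced. That leaves ¶1, ¶2, and ¶4 in effect.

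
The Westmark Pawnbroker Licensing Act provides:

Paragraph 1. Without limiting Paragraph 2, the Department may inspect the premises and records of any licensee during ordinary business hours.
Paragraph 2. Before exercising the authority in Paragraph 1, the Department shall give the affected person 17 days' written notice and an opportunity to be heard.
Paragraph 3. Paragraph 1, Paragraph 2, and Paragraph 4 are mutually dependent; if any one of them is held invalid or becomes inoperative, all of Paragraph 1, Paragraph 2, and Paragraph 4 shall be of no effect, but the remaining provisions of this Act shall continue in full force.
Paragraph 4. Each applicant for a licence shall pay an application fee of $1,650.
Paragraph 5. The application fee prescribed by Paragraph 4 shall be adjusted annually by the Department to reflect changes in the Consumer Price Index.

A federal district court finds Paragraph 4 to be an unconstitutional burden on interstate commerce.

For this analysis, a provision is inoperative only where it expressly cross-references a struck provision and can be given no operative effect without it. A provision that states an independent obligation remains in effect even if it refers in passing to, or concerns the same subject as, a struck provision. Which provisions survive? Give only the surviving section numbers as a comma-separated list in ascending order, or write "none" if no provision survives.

3

Paragraph 4 is struck. Paragraph 5 does nothing except set the indexation of the application fee by reference to Paragraph 4; with Paragraph 4 gone it has no independent effect and is inoperative. Paragraph 3 declares Paragraph 1, Paragraph 2, and Paragraph 4 mutually dependent; since one of them has fallen, all of them are of no effect. That brings down Paragraph 1 and Paragraph 2 as well. The remainder continues in force under Paragraph 3. Only Paragraph 3 remains in effect.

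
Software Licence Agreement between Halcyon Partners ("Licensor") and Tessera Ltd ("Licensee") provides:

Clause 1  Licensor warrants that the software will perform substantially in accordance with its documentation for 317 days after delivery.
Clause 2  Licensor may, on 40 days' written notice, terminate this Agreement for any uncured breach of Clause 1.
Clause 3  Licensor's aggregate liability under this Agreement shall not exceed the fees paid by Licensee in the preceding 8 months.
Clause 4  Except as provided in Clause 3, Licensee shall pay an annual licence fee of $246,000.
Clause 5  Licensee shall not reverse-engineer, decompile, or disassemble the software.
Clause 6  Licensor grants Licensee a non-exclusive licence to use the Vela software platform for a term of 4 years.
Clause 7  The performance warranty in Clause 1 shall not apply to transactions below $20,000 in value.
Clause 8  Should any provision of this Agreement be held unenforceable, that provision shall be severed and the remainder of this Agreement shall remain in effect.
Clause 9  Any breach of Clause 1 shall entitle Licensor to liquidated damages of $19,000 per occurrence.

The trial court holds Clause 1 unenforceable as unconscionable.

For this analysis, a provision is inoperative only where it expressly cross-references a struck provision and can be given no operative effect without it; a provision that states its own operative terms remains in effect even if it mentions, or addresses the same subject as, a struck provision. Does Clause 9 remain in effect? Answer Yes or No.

No

Clause 1 is struck. The only function of Clause 2 is the termination right for breach of Clause 1, so it cannot stand once Clause 1 is removed. Clause 7 does nothing except set the carve-out from the performance warranty by reference to Clause 1; with Clause 1 gone it has no independent effect and is inoperative. Clause 9 does nothing except set the liquidated-damages amount by reference to Clause 1; with Clause 1 gone it has no independent effect and is inoperative. Under the severability clause in Clause 8, the remaining provisions continue in force. That leaves Clause 3, Clause 4, Clause 5, Clause 6, and Clause 8 in effect. Clause 9 is among the inoperative provisions, so the answer is no.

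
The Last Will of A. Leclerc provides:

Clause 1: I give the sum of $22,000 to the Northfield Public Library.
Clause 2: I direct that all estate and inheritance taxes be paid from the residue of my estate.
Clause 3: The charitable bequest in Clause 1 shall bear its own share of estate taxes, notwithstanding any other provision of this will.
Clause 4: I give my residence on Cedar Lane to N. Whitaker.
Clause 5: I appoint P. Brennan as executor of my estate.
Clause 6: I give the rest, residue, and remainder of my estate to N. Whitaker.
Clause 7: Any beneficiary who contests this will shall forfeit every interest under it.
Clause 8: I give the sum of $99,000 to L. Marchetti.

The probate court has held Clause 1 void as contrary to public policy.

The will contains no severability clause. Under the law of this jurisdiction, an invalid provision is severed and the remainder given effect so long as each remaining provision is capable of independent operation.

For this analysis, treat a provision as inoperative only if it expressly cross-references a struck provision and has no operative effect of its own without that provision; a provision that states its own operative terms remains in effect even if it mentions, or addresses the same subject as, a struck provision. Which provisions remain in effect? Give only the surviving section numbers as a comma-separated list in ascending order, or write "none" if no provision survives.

2, 4, 5, 6, 7, 8

Clause 1 is struck. Clause 3 merely fixes the tax charge on Clause 1; with Clause 1 gone it has nothing to operate on and falls away. With no severability clause, the stated default rule severs what cannot stand and enforces each remaining provision that can operate on its own. The provisions still in force are Clause 2, Clause 4, Clause 5, Clause 6, Clause 7, and Clause 8.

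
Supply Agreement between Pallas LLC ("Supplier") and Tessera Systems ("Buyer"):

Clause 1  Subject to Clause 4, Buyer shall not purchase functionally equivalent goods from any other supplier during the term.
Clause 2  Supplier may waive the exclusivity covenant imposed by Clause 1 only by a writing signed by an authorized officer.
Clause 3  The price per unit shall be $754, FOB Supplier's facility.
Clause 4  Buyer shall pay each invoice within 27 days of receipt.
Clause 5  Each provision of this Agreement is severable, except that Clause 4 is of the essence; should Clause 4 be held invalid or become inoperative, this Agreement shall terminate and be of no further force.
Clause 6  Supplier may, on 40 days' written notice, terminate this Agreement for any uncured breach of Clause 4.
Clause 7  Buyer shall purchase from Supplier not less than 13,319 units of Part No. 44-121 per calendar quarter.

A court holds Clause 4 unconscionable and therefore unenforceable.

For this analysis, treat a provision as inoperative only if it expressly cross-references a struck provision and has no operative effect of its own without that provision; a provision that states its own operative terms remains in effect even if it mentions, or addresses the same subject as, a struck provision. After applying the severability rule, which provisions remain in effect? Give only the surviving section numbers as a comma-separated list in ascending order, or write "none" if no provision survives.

Clause 4 is struck. The only function of Clause 6 is the termination right for breach of Clause 4, so it cannot stand once Clause 4 is removed. Clause 5 makes Clause 4 an essential term, and Clause 4 is the provision held invalid; under Clause 5, the entire Agreement is therefore void. No provision of the Agreement survives.

none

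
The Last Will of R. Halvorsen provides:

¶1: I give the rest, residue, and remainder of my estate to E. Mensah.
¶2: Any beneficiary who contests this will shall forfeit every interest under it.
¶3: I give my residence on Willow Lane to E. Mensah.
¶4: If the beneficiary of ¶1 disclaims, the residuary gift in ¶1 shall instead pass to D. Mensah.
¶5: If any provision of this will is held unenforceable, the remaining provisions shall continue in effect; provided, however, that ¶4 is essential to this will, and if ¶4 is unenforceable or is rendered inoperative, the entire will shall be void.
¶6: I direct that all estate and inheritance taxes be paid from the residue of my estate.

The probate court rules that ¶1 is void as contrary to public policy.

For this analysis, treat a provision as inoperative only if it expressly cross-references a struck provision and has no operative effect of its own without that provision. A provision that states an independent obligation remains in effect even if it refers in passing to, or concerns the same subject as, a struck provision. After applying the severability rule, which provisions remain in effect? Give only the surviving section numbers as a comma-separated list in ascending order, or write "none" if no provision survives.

¶1 is struck. ¶4 merely fixes the alternative disposition for ¶1; with ¶1 gone it has nothing to operate on and falls away. ¶5 makes ¶4 an essential term, and ¶4 has been rendered inoperative by the cascade; under ¶5, the entire will is therefore void. No provision of the will survives.

none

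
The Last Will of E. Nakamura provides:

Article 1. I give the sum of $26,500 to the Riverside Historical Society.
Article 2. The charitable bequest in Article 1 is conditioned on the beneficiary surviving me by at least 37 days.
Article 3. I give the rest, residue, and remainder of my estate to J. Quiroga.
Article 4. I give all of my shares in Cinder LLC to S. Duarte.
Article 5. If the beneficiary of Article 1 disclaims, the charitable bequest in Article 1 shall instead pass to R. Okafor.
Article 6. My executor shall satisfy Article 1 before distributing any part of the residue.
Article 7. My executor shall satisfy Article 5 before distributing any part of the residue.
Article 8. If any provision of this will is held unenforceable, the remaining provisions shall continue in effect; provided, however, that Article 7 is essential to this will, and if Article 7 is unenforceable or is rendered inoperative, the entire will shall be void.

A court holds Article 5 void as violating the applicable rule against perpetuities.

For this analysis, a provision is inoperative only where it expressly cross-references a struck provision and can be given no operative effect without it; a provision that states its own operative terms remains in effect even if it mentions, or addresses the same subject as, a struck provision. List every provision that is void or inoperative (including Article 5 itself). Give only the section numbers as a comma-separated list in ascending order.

1, 2, 3, 4, 5, 6, 7, 8

Article 5 is struck. The only function of Article 7 is the priority direction for Article 5, so it cannot stand once Article 5 is removed. Article 8 makes Article 7 an essential term, and Article 7 has been rendered inoperative by the cascade; under Article 8, the entire will is therefore void. No provision of the will survives.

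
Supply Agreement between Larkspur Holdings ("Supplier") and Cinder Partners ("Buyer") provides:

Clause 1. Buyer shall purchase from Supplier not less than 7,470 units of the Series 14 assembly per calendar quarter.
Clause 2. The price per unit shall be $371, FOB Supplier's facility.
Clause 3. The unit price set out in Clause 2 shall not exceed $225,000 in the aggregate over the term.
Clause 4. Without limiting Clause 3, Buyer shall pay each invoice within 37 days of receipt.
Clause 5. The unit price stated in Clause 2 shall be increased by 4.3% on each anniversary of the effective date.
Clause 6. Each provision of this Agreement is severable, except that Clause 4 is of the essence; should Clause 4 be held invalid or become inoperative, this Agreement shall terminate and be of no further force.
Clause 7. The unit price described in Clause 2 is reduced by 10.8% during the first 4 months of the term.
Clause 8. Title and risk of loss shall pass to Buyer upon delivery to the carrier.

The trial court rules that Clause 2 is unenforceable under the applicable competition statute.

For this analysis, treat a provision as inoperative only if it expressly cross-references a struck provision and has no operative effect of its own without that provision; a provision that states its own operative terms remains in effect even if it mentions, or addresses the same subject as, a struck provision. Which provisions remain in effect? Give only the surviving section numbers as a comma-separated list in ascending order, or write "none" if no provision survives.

1, 4, 6, 8

Clause 2 is struck. Clause 3 has no operative effect of its own apart from Clause 2 and is therefore inoperative. Clause 5 operates only by reference to Clause 2, so it falls with Clause 2. Clause 7 has no operative effect of its own apart from Clause 2 and is therefore inoperative. Although Clause 4 refers to Clause 3, its operative terms do not depend on Clause 3, so it remains in effect. Clause 6 makes Clause 4 an essential term, but Clause 4 is unaffected, so the severability proviso in Clause 6 preserves the remaining provisions. Clause 1, Clause 4, Clause 6, and Clause 8 remain in effect.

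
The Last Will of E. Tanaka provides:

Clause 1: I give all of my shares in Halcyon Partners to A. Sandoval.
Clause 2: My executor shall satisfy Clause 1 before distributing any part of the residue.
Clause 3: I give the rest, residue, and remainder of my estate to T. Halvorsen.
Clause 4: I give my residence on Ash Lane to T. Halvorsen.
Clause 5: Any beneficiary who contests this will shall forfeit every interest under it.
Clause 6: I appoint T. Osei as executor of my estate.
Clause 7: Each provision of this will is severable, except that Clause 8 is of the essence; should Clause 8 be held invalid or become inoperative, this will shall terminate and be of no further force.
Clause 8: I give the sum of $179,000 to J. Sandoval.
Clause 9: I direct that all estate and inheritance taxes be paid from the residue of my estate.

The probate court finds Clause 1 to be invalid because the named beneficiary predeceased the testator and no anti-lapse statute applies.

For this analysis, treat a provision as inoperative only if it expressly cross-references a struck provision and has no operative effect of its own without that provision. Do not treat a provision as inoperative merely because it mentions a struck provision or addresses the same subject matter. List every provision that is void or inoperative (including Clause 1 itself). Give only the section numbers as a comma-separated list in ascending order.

Clause 1 is struck. The only function of Clause 2 is the priority direction for Clause 1, so it cannot stand once Clause 1 is removed. Clause 7 makes Clause 8 an essential term, but Clause 8 is unaffected, so the severability proviso in Clause 7 preserves the remaining provisions. Clause 3, Clause 4, Clause 5, Clause 6, Clause 7, Clause 8, and Clause 9 remain in effect.

1, 2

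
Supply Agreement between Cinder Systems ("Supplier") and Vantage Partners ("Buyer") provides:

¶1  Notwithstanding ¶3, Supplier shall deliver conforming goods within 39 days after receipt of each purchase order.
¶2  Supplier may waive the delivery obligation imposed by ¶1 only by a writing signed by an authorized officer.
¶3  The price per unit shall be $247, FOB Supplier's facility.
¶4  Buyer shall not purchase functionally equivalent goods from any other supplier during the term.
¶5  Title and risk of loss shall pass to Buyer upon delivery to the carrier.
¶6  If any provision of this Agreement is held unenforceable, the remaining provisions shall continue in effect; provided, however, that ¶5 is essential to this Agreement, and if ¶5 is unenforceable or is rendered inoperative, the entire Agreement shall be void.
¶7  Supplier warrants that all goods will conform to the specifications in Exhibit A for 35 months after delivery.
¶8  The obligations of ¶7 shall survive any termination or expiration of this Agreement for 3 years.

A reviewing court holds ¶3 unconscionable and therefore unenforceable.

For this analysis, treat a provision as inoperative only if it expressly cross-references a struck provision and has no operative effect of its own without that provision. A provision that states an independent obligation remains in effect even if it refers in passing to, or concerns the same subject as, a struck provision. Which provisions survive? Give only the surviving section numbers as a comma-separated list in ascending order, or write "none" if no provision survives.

1, 2, 4, 5, 6, 7, 8

¶3 is struck. Although ¶1 refers to ¶3, its operative terms do not depend on ¶3, so it remains in effect. No other provision's operative terms depend on ¶3. ¶6 makes ¶5 an essential term, but ¶5 is unaffected, so the severability proviso in ¶6 preserves the remaining provisions. ¶1, ¶2, ¶4, ¶5, ¶6, ¶7, and ¶8 remain in effect.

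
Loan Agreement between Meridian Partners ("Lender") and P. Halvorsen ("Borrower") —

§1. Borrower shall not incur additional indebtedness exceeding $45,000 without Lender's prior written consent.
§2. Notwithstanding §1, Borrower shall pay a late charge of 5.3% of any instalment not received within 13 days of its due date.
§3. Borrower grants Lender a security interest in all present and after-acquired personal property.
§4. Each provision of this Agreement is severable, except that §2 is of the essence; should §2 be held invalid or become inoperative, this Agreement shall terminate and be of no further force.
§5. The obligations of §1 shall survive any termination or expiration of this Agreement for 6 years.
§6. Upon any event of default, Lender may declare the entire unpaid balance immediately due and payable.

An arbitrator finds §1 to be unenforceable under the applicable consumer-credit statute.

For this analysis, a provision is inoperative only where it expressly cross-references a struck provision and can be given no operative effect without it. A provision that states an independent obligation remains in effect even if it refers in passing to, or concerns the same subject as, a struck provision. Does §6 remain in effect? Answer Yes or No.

Yes

§1 is struck. §5 operates only by reference to §1, so it falls with §1. Although §2 refers to §1, its operative terms do not depend on §1, so it remains in effect. §4 makes §2 an essential term, but §2 is unaffected, so the severability proviso in §4 preserves the remaining provisions. That leaves §2, §3, §4, and §6 in effect. §6 is among the surviving provisions, so the answer is yes.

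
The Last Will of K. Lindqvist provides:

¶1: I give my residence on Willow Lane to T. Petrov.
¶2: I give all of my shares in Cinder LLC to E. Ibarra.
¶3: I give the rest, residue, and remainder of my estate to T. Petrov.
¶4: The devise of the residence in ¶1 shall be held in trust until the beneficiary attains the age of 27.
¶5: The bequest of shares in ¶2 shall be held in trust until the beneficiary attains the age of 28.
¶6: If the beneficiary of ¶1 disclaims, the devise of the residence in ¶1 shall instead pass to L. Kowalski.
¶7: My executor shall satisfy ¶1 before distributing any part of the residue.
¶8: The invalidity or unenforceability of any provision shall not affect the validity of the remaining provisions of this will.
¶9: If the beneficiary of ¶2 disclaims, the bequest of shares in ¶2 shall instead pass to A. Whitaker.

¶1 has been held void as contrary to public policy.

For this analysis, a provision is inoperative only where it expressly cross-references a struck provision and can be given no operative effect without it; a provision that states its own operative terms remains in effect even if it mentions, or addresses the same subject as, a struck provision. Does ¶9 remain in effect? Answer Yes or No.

¶1 is struck. ¶4 has no operative effect of its own apart from ¶1 and is therefore inoperative. The only function of ¶6 is the alternative disposition for ¶1, so it cannot stand once ¶1 is removed. The only function of ¶7 is the priority direction for ¶1, so it cannot stand once ¶1 is removed. ¶8 is a severability clause and preserves every provision that can still be given independent effect. The provisions still in force are ¶2, ¶3, ¶5, ¶8, and ¶9. ¶9 is among the surviving provisions, so the answer is yes.

Yes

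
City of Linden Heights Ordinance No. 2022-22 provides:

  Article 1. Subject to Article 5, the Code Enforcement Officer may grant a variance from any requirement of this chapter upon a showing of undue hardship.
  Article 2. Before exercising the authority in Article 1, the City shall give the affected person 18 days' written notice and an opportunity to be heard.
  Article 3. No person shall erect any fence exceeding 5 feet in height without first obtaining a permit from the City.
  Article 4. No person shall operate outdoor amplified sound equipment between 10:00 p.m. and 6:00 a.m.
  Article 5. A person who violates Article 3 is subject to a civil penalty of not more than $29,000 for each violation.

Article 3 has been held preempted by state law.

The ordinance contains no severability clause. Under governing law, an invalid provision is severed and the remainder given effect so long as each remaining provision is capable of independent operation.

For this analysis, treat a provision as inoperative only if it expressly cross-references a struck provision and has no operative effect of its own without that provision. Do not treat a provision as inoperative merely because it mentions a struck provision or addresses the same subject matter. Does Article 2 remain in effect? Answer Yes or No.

Article 3 is struck. Article 5 operates only by reference to Article 3, so it falls with Article 3. Although Article 1 refers to Article 5, its operative terms do not depend on Article 5, so it remains in effect. With no severability clause, the stated default rule severs what cannot stand and enforces each remaining provision that can operate on its own. The provisions still in force are Article 1, Article 2, and Article 4. Article 2 is among the surviving provisions, so the answer is yes.

Yes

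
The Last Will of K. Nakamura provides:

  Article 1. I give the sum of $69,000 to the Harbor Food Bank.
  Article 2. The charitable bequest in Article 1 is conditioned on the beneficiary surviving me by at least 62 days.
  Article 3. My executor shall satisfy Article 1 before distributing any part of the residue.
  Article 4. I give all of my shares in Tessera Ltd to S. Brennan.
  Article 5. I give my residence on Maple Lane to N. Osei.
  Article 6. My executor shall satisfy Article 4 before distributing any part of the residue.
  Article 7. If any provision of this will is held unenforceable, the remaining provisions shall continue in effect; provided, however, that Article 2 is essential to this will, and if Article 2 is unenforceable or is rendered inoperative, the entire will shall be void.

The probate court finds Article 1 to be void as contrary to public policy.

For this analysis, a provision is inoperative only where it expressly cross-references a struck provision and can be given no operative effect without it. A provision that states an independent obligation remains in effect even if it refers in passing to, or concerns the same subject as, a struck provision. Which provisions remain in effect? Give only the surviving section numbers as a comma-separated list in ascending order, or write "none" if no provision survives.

none

Article 1 is struck. Article 2 operates only by reference to Article 1, so it falls with Article 1. Article 3 merely fixes the priority direction for Article 1; with Article 1 gone it has nothing to operate on and falls away. Article 7 makes Article 2 an essential term, and Article 2 has been rendered inoperative by the cascade; under Article 7, the entire will is therefore void. No provision of the will survives.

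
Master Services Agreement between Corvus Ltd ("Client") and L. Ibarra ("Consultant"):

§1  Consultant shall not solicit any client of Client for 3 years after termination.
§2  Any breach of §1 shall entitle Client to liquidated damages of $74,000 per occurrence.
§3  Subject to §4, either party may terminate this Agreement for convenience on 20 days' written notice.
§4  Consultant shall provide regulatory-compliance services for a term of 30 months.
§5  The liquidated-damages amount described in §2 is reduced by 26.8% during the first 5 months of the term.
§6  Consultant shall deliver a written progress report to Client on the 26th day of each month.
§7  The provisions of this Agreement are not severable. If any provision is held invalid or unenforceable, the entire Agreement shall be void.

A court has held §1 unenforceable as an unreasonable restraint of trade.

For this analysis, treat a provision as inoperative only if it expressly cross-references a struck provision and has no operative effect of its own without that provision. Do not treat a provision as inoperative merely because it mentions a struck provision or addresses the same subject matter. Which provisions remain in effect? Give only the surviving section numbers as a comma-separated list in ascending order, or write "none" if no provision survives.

§1 is struck. §2 operates only by reference to §1, so it falls with §1. §5 operates only by reference to §2, so it falls with §2. §7 provides that the Agreement is not severable, so the invalidity of any one provision voids the entire Agreement. No provision of the Agreement survives.

none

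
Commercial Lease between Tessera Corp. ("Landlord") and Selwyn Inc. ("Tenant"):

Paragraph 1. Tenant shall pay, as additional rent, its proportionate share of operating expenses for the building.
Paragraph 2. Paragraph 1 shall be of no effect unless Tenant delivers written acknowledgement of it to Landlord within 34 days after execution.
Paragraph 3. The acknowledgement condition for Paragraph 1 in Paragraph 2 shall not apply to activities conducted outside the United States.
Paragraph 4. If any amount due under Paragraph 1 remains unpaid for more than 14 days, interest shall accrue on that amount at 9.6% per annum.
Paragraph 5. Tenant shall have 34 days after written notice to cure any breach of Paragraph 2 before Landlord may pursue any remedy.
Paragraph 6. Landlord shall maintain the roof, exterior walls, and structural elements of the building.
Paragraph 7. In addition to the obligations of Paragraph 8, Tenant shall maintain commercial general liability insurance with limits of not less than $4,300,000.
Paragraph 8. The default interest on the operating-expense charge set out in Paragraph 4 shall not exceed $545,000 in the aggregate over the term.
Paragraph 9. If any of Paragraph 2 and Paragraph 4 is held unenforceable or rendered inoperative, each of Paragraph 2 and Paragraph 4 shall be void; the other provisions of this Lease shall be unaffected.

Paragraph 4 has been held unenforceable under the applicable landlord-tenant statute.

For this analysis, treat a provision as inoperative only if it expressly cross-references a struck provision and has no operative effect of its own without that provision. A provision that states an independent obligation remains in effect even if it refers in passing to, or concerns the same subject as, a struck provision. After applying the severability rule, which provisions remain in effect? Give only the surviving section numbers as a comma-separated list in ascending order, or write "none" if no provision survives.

Paragraph 4 is struck. Paragraph 8 does nothing except set the aggregate cap on the default interest on the operating-expense charge by reference to Paragraph 4; with Paragraph 4 gone it has no independent effect and is inoperative. Paragraph 7 mentions Paragraph 8 but its own obligation stands independently of Paragraph 8, so Paragraph 7 is not affected. Paragraph 9 declares Paragraph 2 and Paragraph 4 mutually dependent; since one of them has fallen, all of them are of no effect. That brings down Paragraph 2 as well. Paragraph 3 and Paragraph 5 in turn depend solely on a provision now struck and likewise fall. The remainder continues in force under Paragraph 9. Paragraph 1, Paragraph 6, Paragraph 7, and Paragraph 9 remain in effect.

1, 6, 7, 9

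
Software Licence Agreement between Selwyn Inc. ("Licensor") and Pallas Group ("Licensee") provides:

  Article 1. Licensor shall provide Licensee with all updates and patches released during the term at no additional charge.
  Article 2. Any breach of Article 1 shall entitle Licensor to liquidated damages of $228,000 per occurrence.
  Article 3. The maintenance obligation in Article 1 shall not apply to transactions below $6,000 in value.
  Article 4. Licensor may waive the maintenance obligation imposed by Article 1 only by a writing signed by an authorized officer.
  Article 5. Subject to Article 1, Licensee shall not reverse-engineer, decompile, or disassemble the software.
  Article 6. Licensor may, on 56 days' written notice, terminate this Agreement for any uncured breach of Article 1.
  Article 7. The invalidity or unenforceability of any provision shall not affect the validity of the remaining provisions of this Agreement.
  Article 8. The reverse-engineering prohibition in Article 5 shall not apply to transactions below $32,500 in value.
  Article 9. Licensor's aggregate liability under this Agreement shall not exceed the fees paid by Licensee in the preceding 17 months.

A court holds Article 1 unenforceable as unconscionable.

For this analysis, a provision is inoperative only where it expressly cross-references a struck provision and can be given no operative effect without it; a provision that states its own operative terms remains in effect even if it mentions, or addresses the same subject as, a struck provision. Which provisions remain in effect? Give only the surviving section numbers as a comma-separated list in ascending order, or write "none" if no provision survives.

5, 7, 8, 9

Article 1 is struck. Article 2 operates only by reference to Article 1, so it falls with Article 1. The whole of Article 3 is the carve-out from the maintenance obligation, defined by reference to Article 1, so Article 3 cannot stand once Article 1 is removed. Article 4 merely fixes the waiver condition for Article 1; with Article 1 gone it has nothing to operate on and falls away. Article 6 merely fixes the termination right for breach of Article 1; with Article 1 gone it has nothing to operate on and falls away. Although Article 5 refers to Article 1, its operative terms do not depend on Article 1, so it remains in effect. Article 7 is a severability clause and preserves every provision that can still be given independent effect. The provisions still in force are Article 5, Article 7, Article 8, and Article 9.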